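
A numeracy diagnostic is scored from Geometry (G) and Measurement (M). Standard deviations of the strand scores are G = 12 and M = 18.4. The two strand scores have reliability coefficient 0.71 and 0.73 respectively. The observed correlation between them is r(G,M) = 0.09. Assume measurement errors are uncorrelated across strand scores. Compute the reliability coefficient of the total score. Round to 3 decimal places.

Var(G+M) = 12² + 18.4² + 2·[12·18.4·0.09] = 482.56 + 39.744 = 522.304.
Under uncorrelated errors the observed covariances equal the true-score covariances, so only the own-variance terms attenuate.
True-score variance = [12²·0.71 + 18.4²·0.73] + 39.744 = 349.389 + 39.744 = 389.133.
Reliability = 389.133 / 522.304 = 0.745.

0.745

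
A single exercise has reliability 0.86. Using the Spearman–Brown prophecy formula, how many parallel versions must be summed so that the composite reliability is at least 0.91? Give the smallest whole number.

k ≥ ρ*(1−ρ₁)/(ρ₁(1−ρ*)) = 0.91·0.14 / (0.86·0.09) = 1.646.
Smallest integer k = 2.

2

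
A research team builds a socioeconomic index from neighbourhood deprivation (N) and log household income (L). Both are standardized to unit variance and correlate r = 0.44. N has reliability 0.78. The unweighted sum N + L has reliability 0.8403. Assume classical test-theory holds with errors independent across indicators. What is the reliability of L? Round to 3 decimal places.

Var(N+L) = 2 + 2·0.44 = 2.880.
True-score variance = ρ_N + ρ_L + 2·0.44, so 0.8403 = (0.78 + ρ_L + 0.88) / 2.880.
ρ_L = 0.8403·2.880 − 0.78 − 0.88 = 0.760.

0.760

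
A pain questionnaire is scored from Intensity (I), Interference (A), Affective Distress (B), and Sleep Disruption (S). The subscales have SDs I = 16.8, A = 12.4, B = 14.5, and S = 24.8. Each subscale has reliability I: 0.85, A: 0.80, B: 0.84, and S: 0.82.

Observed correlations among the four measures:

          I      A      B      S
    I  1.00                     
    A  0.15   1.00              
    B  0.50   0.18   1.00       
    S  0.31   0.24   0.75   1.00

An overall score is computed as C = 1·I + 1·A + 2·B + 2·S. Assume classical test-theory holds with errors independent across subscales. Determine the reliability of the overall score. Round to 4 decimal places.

0.9119

Var(C) = 16.8² + 12.4² + 2²·14.5² + 2²·24.8² + 2·[16.8·12.4·0.15 + 2·16.8·14.5·0.50 + 2·16.8·24.8·0.31 + 2·12.4·14.5·0.18 + 2·12.4·24.8·0.24 + 4·14.5·24.8·0.75] = 3737.16 + 3648.6 = 7385.76.
Because errors are independent across components, Cov(Tᵢ,Tⱼ) = Cov(Xᵢ,Xⱼ); the off-diagonal part of the true-score variance is the same as above.
True-score variance = [16.8²·0.85 + 12.4²·0.80 + 2²·14.5²·0.84 + 2²·24.8²·0.82] + 3648.6 = 3086.68 + 3648.6 = 6735.29.
Reliability = 6735.29 / 7385.76 = 0.9119.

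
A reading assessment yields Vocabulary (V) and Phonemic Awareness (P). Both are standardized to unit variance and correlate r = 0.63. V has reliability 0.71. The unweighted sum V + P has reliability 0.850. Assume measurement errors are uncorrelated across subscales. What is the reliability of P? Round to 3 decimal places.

Var(V+P) = 2 + 2·0.63 = 3.260.
True-score variance = ρ_V + ρ_P + 2·0.63, so 0.850 = (0.71 + ρ_P + 1.26) / 3.260.
ρ_P = 0.850·3.260 − 0.71 − 1.26 = 0.801.

0.801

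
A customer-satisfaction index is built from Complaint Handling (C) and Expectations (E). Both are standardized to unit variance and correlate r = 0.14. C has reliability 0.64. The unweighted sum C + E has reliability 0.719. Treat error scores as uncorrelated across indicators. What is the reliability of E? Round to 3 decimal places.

Var(C+E) = 2 + 2·0.14 = 2.280.
True-score variance = ρ_C + ρ_E + 2·0.14, so 0.719 = (0.64 + ρ_E + 0.28) / 2.280.
ρ_E = 0.719·2.280 − 0.64 − 0.28 = 0.719.

0.719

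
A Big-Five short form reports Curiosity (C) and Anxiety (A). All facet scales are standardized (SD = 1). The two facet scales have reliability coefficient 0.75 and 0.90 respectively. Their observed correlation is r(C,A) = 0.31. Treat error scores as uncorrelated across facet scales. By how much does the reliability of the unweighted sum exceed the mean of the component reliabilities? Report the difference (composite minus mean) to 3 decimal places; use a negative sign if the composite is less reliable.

0.041

Var(sum) = 2 + 0.62 = 2.62; true-score variance = 1.65 + 0.62 = 2.27; composite reliability = 0.8664.
Mean component reliability = 0.8250.
Difference = 0.8664 − 0.8250 = 0.041.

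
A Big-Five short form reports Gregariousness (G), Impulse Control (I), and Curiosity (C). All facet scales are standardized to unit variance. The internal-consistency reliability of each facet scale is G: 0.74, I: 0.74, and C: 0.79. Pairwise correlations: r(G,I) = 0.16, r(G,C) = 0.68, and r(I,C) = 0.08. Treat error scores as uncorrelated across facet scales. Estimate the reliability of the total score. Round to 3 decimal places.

0.849

Var(G+I+C) = 3 + 2·[0.16 + 0.68 + 0.08] = 3 + 1.84 = 4.84.
Under uncorrelated errors the observed covariances equal the true-score covariances, so only the own-variance terms attenuate.
True-score variance = [0.74 + 0.74 + 0.79] + 1.84 = 2.27 + 1.84 = 4.11.
Reliability = 4.11 / 4.84 = 0.849.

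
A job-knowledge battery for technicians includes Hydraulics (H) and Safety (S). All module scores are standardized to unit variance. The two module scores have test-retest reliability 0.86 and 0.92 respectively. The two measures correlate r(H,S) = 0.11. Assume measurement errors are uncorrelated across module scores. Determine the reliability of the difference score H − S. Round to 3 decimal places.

Var(H−S) = 1 + 1 − 2·0.11 = 2 − 0.22 = 1.78.
Because errors are independent across components, Cov(Tᵢ,Tⱼ) = Cov(Xᵢ,Xⱼ); the off-diagonal part of the true-score variance is the same as above.
True-score variance = [0.86 + 0.92] − 0.22 = 1.78 − 0.22 = 1.56.
Reliability = 1.56 / 1.78 = 0.876.

0.876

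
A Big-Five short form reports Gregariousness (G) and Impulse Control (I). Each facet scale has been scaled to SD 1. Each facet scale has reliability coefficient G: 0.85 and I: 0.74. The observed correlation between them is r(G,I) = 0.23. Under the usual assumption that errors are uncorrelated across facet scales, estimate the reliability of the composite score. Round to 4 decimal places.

Var(G+I) = 2 + 2·[0.23] = 2 + 0.46 = 2.46.
Because errors are independent across components, Cov(Tᵢ,Tⱼ) = Cov(Xᵢ,Xⱼ); the off-diagonal part of the true-score variance is the same as above.
True-score variance = [0.85 + 0.74] + 0.46 = 1.59 + 0.46 = 2.05.
Reliability = 2.05 / 2.46 = 0.8333.

0.8333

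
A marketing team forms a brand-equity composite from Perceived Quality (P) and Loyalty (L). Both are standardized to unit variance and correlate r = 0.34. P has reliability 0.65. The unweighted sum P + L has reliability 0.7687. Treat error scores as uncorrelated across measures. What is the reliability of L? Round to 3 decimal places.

Var(P+L) = 2 + 2·0.34 = 2.680.
True-score variance = ρ_P + ρ_L + 2·0.34, so 0.7687 = (0.65 + ρ_L + 0.68) / 2.680.
ρ_L = 0.7687·2.680 − 0.65 − 0.68 = 0.730.

0.730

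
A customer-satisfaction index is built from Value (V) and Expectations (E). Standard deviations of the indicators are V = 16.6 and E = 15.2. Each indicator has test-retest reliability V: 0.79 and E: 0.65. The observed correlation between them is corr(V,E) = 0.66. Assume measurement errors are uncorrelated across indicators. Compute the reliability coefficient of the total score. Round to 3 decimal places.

0.835

Var(V+E) = 16.6² + 15.2² + 2·[16.6·15.2·0.66] = 506.6 + 333.062 = 839.662.
With uncorrelated errors the cross-covariances are all true-score covariance, so they carry over unchanged; only the diagonal terms shrink to ρᵢσᵢ².
True-score variance = [16.6²·0.79 + 15.2²·0.65] + 333.062 = 367.868 + 333.062 = 700.931.
Reliability = 700.931 / 839.662 = 0.835.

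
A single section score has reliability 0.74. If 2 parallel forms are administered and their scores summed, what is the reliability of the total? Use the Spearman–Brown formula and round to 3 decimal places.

ρ_k = kρ / (1 + (k−1)ρ) = 2·0.74 / (1 + 1·0.74) = 1.480 / 1.740 = 0.851.

0.851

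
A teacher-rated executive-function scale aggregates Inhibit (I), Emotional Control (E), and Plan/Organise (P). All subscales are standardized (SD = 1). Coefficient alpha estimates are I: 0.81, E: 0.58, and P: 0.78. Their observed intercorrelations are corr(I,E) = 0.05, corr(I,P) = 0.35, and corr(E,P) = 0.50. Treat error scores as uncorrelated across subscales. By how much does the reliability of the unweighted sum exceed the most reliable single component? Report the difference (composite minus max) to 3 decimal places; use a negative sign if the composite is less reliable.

Var(sum) = 3 + 1.8 = 4.8; true-score variance = 2.17 + 1.8 = 3.97; composite reliability = 0.8271.
Max component reliability = 0.8100.
Difference = 0.8271 − 0.8100 = 0.017.

0.017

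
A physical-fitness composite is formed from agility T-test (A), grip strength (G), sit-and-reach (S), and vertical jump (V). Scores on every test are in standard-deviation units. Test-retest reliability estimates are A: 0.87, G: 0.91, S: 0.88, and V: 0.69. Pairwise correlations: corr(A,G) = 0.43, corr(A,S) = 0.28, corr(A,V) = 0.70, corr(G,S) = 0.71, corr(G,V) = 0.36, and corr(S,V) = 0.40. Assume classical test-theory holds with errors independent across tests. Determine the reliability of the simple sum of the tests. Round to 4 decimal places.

0.9334

Var(A+G+S+V) = 4 + 2·[0.43 + 0.28 + 0.70 + 0.71 + 0.36 + 0.40] = 4 + 5.76 = 9.76.
With uncorrelated errors the cross-covariances are all true-score covariance, so they carry over unchanged; only the diagonal terms shrink to ρᵢσᵢ².
True-score variance = [0.87 + 0.91 + 0.88 + 0.69] + 5.76 = 3.35 + 5.76 = 9.11.
Reliability = 9.11 / 9.76 = 0.9334.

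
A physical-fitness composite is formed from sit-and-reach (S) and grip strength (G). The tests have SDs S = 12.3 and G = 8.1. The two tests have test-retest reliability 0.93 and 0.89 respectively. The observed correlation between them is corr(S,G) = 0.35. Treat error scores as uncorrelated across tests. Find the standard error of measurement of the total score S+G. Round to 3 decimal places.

4.220

Var(total) = 216.9 + 69.741 = 286.641.
True-score variance = 199.093 + 69.741 = 268.834, so reliability = 0.9379.
Error variance = 286.641 − 268.834 = 17.8074; SEM = √17.8074 = 4.220.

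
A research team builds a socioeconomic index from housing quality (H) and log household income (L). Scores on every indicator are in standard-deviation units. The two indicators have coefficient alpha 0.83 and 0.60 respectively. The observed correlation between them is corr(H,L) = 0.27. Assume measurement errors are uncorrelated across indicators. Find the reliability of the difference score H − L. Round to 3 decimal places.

Var(H−L) = 1 + 1 − 2·0.27 = 2 − 0.54 = 1.46.
With uncorrelated errors the cross-covariances are all true-score covariance, so they carry over unchanged; only the diagonal terms shrink to ρᵢσᵢ².
True-score variance = [0.83 + 0.60] − 0.54 = 1.43 − 0.54 = 0.89.
Reliability = 0.89 / 1.46 = 0.610.

0.610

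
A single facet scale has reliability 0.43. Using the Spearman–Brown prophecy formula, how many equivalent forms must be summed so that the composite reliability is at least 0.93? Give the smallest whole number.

18

k ≥ ρ*(1−ρ₁)/(ρ₁(1−ρ*)) = 0.93·0.57 / (0.43·0.07) = 17.611.
Smallest integer k = 18.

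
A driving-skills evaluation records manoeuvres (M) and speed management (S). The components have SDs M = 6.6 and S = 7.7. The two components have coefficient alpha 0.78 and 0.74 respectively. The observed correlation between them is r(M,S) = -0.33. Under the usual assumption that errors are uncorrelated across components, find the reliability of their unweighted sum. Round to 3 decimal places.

0.639

Var(M+S) = 6.6² + 7.7² + 2·[6.6·7.7·(-0.33)] = 102.85 − 33.5412 = 69.3088.
Because errors are independent across components, Cov(Tᵢ,Tⱼ) = Cov(Xᵢ,Xⱼ); the off-diagonal part of the true-score variance is the same as above.
True-score variance = [6.6²·0.78 + 7.7²·0.74] − 33.5412 = 77.8514 − 33.5412 = 44.3102.
Reliability = 44.3102 / 69.3088 = 0.639.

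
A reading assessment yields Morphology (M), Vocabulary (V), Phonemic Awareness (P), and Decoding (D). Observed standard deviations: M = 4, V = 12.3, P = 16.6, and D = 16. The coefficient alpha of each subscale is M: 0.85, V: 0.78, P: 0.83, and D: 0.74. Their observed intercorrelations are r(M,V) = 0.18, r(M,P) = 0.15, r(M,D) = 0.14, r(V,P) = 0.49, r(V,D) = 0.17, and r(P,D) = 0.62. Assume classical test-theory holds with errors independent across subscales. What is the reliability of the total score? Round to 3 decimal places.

0.890

Var(M+V+P+D) = 4² + 12.3² + 16.6² + 16² + 2·[4·12.3·0.18 + 4·16.6·0.15 + 4·16·0.14 + 12.3·16.6·0.49 + 12.3·16·0.17 + 16.6·16·0.62] = 698.85 + 651.904 = 1350.75.
Because errors are independent across components, Cov(Tᵢ,Tⱼ) = Cov(Xᵢ,Xⱼ); the off-diagonal part of the true-score variance is the same as above.
True-score variance = [4²·0.85 + 12.3²·0.78 + 16.6²·0.83 + 16²·0.74] + 651.904 = 549.761 + 651.904 = 1201.67.
Reliability = 1201.67 / 1350.75 = 0.890.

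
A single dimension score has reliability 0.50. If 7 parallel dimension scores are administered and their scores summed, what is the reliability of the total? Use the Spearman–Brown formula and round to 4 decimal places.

0.8750

ρ_k = kρ / (1 + (k−1)ρ) = 7·0.50 / (1 + 6·0.50) = 3.500 / 4.000 = 0.8750.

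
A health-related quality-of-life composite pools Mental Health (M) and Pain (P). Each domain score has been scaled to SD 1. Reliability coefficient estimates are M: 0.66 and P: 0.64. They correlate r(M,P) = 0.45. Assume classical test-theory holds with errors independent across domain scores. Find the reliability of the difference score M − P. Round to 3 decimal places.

0.364

Var(M−P) = 1 + 1 − 2·0.45 = 2 − 0.9 = 1.1.
With uncorrelated errors the cross-covariances are all true-score covariance, so they carry over unchanged; only the diagonal terms shrink to ρᵢσᵢ².
True-score variance = [0.66 + 0.64] − 0.9 = 1.3 − 0.9 = 0.4.
Reliability = 0.4 / 1.1 = 0.364.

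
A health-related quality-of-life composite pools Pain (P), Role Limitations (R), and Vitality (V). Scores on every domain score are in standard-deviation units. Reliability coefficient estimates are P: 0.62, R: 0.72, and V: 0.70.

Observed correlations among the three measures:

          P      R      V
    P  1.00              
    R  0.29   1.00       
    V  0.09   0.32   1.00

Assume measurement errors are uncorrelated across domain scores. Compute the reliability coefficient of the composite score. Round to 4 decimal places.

Var(P+R+V) = 3 + 2·[0.29 + 0.09 + 0.32] = 3 + 1.4 = 4.4.
Under uncorrelated errors the observed covariances equal the true-score covariances, so only the own-variance terms attenuate.
True-score variance = [0.62 + 0.72 + 0.70] + 1.4 = 2.04 + 1.4 = 3.44.
Reliability = 3.44 / 4.4 = 0.7818.

0.7818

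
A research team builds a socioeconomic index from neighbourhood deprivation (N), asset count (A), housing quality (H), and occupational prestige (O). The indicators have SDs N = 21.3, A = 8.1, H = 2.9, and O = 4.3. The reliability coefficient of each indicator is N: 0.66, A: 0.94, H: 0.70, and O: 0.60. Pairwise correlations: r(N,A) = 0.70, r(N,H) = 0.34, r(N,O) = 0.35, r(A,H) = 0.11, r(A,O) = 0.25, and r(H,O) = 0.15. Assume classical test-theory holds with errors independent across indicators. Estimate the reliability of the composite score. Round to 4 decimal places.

0.8173

Var(N+A+H+O) = 21.3² + 8.1² + 2.9² + 4.3² + 2·[21.3·8.1·0.70 + 21.3·2.9·0.34 + 21.3·4.3·0.35 + 8.1·2.9·0.11 + 8.1·4.3·0.25 + 2.9·4.3·0.15] = 546.2 + 373.982 = 920.182.
Under uncorrelated errors the observed covariances equal the true-score covariances, so only the own-variance terms attenuate.
True-score variance = [21.3²·0.66 + 8.1²·0.94 + 2.9²·0.70 + 4.3²·0.60] + 373.982 = 378.09 + 373.982 = 752.072.
Reliability = 752.072 / 920.182 = 0.8173.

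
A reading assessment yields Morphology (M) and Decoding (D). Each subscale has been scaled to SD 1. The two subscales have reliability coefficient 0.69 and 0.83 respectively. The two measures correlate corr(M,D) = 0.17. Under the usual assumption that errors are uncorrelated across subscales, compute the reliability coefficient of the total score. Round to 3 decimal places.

Var(M+D) = 2 + 2·[0.17] = 2 + 0.34 = 2.34.
With uncorrelated errors the cross-covariances are all true-score covariance, so they carry over unchanged; only the diagonal terms shrink to ρᵢσᵢ².
True-score variance = [0.69 + 0.83] + 0.34 = 1.52 + 0.34 = 1.86.
Reliability = 1.86 / 2.34 = 0.795.

0.795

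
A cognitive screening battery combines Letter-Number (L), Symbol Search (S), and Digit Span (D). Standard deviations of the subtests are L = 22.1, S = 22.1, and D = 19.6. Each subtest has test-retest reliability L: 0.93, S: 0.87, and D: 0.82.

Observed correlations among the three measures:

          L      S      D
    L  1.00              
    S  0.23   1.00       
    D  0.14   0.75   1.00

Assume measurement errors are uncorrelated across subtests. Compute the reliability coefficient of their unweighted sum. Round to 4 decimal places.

0.9292

Var(L+S+D) = 22.1² + 22.1² + 19.6² + 2·[22.1·22.1·0.23 + 22.1·19.6·0.14 + 22.1·19.6·0.75] = 1360.98 + 995.693 = 2356.67.
Because errors are independent across components, Cov(Tᵢ,Tⱼ) = Cov(Xᵢ,Xⱼ); the off-diagonal part of the true-score variance is the same as above.
True-score variance = [22.1²·0.93 + 22.1²·0.87 + 19.6²·0.82] + 995.693 = 1194.15 + 995.693 = 2189.84.
Reliability = 2189.84 / 2356.67 = 0.9292.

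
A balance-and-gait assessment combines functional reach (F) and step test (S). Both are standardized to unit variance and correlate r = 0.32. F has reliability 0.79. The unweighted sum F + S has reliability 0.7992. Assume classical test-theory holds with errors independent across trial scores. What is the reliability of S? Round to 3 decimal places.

Var(F+S) = 2 + 2·0.32 = 2.640.
True-score variance = ρ_F + ρ_S + 2·0.32, so 0.7992 = (0.79 + ρ_S + 0.64) / 2.640.
ρ_S = 0.7992·2.640 − 0.79 − 0.64 = 0.680.

0.680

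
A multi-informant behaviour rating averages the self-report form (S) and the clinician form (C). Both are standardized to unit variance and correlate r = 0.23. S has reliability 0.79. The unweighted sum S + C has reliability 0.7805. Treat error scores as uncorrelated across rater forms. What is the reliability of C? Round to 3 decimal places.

Var(S+C) = 2 + 2·0.23 = 2.460.
True-score variance = ρ_S + ρ_C + 2·0.23, so 0.7805 = (0.79 + ρ_C + 0.46) / 2.460.
ρ_C = 0.7805·2.460 − 0.79 − 0.46 = 0.670.

0.670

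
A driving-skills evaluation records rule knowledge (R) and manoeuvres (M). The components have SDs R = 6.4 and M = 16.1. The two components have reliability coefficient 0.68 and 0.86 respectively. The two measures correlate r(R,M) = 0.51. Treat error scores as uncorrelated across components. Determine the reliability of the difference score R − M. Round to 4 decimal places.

0.7468

Var(R−M) = 6.4² + 16.1² − 2·6.4·16.1·0.51 = 300.17 − 105.101 = 195.069.
Under uncorrelated errors the observed covariances equal the true-score covariances, so only the own-variance terms attenuate.
True-score variance = [6.4²·0.68 + 16.1²·0.86] − 105.101 = 250.773 − 105.101 = 145.673.
Reliability = 145.673 / 195.069 = 0.7468.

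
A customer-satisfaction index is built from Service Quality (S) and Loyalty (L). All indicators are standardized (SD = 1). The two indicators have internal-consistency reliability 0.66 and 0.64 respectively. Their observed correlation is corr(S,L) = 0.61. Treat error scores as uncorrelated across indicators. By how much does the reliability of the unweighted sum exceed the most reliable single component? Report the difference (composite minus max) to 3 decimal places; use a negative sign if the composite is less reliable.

Var(sum) = 2 + 1.22 = 3.22; true-score variance = 1.3 + 1.22 = 2.52; composite reliability = 0.7826.
Max component reliability = 0.6600.
Difference = 0.7826 − 0.6600 = 0.123.

0.123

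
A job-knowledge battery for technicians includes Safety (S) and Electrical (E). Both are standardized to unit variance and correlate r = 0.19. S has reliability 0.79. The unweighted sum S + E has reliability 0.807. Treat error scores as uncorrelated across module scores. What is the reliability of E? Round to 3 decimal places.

0.751

Var(S+E) = 2 + 2·0.19 = 2.380.
True-score variance = ρ_S + ρ_E + 2·0.19, so 0.807 = (0.79 + ρ_E + 0.38) / 2.380.
ρ_E = 0.807·2.380 − 0.79 − 0.38 = 0.751.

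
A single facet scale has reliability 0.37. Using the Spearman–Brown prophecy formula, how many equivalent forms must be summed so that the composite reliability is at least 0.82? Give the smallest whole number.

k ≥ ρ*(1−ρ₁)/(ρ₁(1−ρ*)) = 0.82·0.63 / (0.37·0.18) = 7.757.
Smallest integer k = 8.

8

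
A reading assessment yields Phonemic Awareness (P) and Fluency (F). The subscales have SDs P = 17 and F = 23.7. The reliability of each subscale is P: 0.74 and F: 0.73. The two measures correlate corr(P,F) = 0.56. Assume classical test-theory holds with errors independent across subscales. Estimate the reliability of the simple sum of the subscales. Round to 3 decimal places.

Var(P+F) = 17² + 23.7² + 2·[17·23.7·0.56] = 850.69 + 451.248 = 1301.94.
Because errors are independent across components, Cov(Tᵢ,Tⱼ) = Cov(Xᵢ,Xⱼ); the off-diagonal part of the true-score variance is the same as above.
True-score variance = [17²·0.74 + 23.7²·0.73] + 451.248 = 623.894 + 451.248 = 1075.14.
Reliability = 1075.14 / 1301.94 = 0.826.

0.826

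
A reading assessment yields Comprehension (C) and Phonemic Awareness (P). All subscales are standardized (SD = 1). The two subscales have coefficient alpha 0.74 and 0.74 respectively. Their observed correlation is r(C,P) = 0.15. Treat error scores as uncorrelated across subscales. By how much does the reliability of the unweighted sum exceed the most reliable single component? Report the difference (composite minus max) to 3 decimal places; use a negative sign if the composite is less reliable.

0.034

Var(sum) = 2 + 0.3 = 2.3; true-score variance = 1.48 + 0.3 = 1.78; composite reliability = 0.7739.
Max component reliability = 0.7400.
Difference = 0.7739 − 0.7400 = 0.034.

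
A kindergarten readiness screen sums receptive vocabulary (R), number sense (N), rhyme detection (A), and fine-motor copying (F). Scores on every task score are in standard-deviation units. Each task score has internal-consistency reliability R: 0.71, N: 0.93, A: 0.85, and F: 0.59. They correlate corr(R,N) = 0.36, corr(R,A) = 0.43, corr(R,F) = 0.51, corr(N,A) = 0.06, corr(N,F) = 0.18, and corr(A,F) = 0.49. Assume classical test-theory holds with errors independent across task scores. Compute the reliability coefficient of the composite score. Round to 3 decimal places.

0.886

Var(R+N+A+F) = 4 + 2·[0.36 + 0.43 + 0.51 + 0.06 + 0.18 + 0.49] = 4 + 4.06 = 8.06.
With uncorrelated errors the cross-covariances are all true-score covariance, so they carry over unchanged; only the diagonal terms shrink to ρᵢσᵢ².
True-score variance = [0.71 + 0.93 + 0.85 + 0.59] + 4.06 = 3.08 + 4.06 = 7.14.
Reliability = 7.14 / 8.06 = 0.886.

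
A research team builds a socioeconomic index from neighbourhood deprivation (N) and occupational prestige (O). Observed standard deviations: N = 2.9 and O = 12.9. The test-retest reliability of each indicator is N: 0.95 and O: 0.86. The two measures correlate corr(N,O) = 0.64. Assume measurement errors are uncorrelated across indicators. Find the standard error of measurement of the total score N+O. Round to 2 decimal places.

Var(total) = 174.82 + 47.8848 = 222.705.
True-score variance = 151.102 + 47.8848 = 198.987, so reliability = 0.8935.
Error variance = 222.705 − 198.987 = 23.7179; SEM = √23.7179 = 4.87.

4.87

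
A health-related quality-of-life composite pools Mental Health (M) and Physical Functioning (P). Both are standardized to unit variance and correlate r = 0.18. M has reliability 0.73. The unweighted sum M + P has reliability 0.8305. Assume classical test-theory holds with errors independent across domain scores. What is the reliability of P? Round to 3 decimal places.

Var(M+P) = 2 + 2·0.18 = 2.360.
True-score variance = ρ_M + ρ_P + 2·0.18, so 0.8305 = (0.73 + ρ_P + 0.36) / 2.360.
ρ_P = 0.8305·2.360 − 0.73 − 0.36 = 0.870.

0.870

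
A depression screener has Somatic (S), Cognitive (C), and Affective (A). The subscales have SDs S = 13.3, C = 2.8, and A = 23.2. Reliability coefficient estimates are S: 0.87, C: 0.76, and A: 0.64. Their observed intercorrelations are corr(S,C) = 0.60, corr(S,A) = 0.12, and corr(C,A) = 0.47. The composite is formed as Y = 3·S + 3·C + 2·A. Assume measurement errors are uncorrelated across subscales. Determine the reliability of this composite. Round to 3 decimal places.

Var(Y) = 3²·13.3² + 3²·2.8² + 2²·23.2² + 2·[9·13.3·2.8·0.60 + 6·13.3·23.2·0.12 + 6·2.8·23.2·0.47] = 3815.53 + 1212.89 = 5028.42.
Under uncorrelated errors the observed covariances equal the true-score covariances, so only the own-variance terms attenuate.
True-score variance = [3²·13.3²·0.87 + 3²·2.8²·0.76 + 2²·23.2²·0.64] + 1212.89 = 2816.57 + 1212.89 = 4029.46.
Reliability = 4029.46 / 5028.42 = 0.801.

0.801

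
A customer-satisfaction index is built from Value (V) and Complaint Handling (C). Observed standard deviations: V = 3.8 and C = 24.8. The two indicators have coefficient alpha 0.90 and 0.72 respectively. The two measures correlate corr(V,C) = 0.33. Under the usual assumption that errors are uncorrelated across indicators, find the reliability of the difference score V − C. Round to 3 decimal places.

0.694

Var(V−C) = 3.8² + 24.8² − 2·3.8·24.8·0.33 = 629.48 − 62.1984 = 567.282.
Under uncorrelated errors the observed covariances equal the true-score covariances, so only the own-variance terms attenuate.
True-score variance = [3.8²·0.90 + 24.8²·0.72] − 62.1984 = 455.825 − 62.1984 = 393.626.
Reliability = 393.626 / 567.282 = 0.694.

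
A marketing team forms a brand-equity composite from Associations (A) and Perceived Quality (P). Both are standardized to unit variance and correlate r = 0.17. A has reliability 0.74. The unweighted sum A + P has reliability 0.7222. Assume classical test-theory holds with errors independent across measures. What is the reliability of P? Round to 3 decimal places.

0.610

Var(A+P) = 2 + 2·0.17 = 2.340.
True-score variance = ρ_A + ρ_P + 2·0.17, so 0.7222 = (0.74 + ρ_P + 0.34) / 2.340.
ρ_P = 0.7222·2.340 − 0.74 − 0.34 = 0.610.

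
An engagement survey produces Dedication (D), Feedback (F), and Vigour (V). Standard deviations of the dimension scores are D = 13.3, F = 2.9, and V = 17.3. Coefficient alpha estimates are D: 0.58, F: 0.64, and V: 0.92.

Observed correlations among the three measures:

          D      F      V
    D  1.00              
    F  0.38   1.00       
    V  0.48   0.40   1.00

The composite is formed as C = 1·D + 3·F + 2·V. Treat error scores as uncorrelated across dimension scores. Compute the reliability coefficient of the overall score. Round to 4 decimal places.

0.9111

Var(C) = 13.3² + 3²·2.9² + 2²·17.3² + 2·[3·13.3·2.9·0.38 + 2·13.3·17.3·0.48 + 6·2.9·17.3·0.40] = 1449.74 + 770.528 = 2220.27.
Under uncorrelated errors the observed covariances equal the true-score covariances, so only the own-variance terms attenuate.
True-score variance = [13.3²·0.58 + 3²·2.9²·0.64 + 2²·17.3²·0.92] + 770.528 = 1252.43 + 770.528 = 2022.95.
Reliability = 2022.95 / 2220.27 = 0.9111.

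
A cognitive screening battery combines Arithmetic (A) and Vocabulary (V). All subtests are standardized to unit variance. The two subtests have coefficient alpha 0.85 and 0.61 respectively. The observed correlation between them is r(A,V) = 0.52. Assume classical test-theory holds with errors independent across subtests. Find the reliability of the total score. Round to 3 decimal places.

0.822

Var(A+V) = 2 + 2·[0.52] = 2 + 1.04 = 3.04.
With uncorrelated errors the cross-covariances are all true-score covariance, so they carry over unchanged; only the diagonal terms shrink to ρᵢσᵢ².
True-score variance = [0.85 + 0.61] + 1.04 = 1.46 + 1.04 = 2.5.
Reliability = 2.5 / 3.04 = 0.822.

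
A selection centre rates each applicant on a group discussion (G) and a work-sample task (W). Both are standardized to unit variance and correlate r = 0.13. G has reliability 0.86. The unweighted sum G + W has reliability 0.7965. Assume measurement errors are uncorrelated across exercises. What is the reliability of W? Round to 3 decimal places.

Var(G+W) = 2 + 2·0.13 = 2.260.
True-score variance = ρ_G + ρ_W + 2·0.13, so 0.7965 = (0.86 + ρ_W + 0.26) / 2.260.
ρ_W = 0.7965·2.260 − 0.86 − 0.26 = 0.680.

0.680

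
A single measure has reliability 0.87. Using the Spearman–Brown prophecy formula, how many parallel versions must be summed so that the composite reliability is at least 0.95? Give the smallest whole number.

3

k ≥ ρ*(1−ρ₁)/(ρ₁(1−ρ*)) = 0.95·0.13 / (0.87·0.05) = 2.839.
Smallest integer k = 3.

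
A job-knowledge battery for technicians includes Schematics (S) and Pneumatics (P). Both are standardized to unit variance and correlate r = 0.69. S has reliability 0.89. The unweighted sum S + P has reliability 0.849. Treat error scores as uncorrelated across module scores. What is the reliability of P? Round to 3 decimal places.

Var(S+P) = 2 + 2·0.69 = 3.380.
True-score variance = ρ_S + ρ_P + 2·0.69, so 0.849 = (0.89 + ρ_P + 1.38) / 3.380.
ρ_P = 0.849·3.380 − 0.89 − 1.38 = 0.600.

0.600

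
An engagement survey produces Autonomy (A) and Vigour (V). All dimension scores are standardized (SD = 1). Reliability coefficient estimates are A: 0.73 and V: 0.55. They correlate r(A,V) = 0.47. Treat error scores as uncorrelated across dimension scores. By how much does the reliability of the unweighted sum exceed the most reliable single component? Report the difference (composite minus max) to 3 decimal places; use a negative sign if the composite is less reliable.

0.025

Var(sum) = 2 + 0.94 = 2.94; true-score variance = 1.28 + 0.94 = 2.22; composite reliability = 0.7551.
Max component reliability = 0.7300.
Difference = 0.7551 − 0.7300 = 0.025.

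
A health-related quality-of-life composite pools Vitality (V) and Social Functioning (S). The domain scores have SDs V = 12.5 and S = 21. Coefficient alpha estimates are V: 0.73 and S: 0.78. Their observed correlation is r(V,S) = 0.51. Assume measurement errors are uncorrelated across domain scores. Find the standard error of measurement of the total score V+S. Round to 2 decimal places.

11.80

Var(total) = 597.25 + 267.75 = 865.
True-score variance = 458.043 + 267.75 = 725.793, so reliability = 0.8391.
Error variance = 865 − 725.793 = 139.207; SEM = √139.207 = 11.80.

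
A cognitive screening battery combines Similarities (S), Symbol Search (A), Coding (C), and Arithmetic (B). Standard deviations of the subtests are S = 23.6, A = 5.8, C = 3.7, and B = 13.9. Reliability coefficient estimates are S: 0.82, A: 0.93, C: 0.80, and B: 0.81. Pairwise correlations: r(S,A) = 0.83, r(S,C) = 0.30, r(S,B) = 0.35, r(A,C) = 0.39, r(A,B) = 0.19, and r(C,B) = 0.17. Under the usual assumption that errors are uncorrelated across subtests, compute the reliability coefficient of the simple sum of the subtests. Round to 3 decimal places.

0.896

Var(S+A+C+B) = 23.6² + 5.8² + 3.7² + 13.9² + 2·[23.6·5.8·0.83 + 23.6·3.7·0.30 + 23.6·13.9·0.35 + 5.8·3.7·0.39 + 5.8·13.9·0.19 + 3.7·13.9·0.17] = 797.5 + 574.101 = 1371.6.
With uncorrelated errors the cross-covariances are all true-score covariance, so they carry over unchanged; only the diagonal terms shrink to ρᵢσᵢ².
True-score variance = [23.6²·0.82 + 5.8²·0.93 + 3.7²·0.80 + 13.9²·0.81] + 574.101 = 655.445 + 574.101 = 1229.55.
Reliability = 1229.55 / 1371.6 = 0.896.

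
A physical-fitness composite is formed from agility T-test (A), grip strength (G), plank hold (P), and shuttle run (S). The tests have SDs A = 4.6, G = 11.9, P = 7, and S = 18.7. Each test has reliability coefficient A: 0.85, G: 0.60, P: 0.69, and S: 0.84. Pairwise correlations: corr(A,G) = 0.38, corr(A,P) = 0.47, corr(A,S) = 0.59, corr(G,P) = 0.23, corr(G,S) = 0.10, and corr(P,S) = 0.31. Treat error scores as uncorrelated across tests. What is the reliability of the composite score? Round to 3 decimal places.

Var(A+G+P+S) = 4.6² + 11.9² + 7² + 18.7² + 2·[4.6·11.9·0.38 + 4.6·7·0.47 + 4.6·18.7·0.59 + 11.9·7·0.23 + 11.9·18.7·0.10 + 7·18.7·0.31] = 561.46 + 337.356 = 898.816.
Under uncorrelated errors the observed covariances equal the true-score covariances, so only the own-variance terms attenuate.
True-score variance = [4.6²·0.85 + 11.9²·0.60 + 7²·0.69 + 18.7²·0.84] + 337.356 = 430.502 + 337.356 = 767.858.
Reliability = 767.858 / 898.816 = 0.854.

0.854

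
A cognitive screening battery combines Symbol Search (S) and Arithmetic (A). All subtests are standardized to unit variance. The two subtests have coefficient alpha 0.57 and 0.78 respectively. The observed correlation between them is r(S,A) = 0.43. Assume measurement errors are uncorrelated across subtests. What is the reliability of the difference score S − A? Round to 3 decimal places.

Var(S−A) = 1 + 1 − 2·0.43 = 2 − 0.86 = 1.14.
Because errors are independent across components, Cov(Tᵢ,Tⱼ) = Cov(Xᵢ,Xⱼ); the off-diagonal part of the true-score variance is the same as above.
True-score variance = [0.57 + 0.78] − 0.86 = 1.35 − 0.86 = 0.49.
Reliability = 0.49 / 1.14 = 0.430.

0.430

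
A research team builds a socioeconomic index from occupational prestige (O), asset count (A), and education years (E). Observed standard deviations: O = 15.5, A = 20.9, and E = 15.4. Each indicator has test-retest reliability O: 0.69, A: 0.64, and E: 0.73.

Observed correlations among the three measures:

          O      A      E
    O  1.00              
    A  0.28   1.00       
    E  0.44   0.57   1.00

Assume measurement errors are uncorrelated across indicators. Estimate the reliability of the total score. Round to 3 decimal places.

Var(O+A+E) = 15.5² + 20.9² + 15.4² + 2·[15.5·20.9·0.28 + 15.5·15.4·0.44 + 20.9·15.4·0.57] = 914.22 + 758.388 = 1672.61.
With uncorrelated errors the cross-covariances are all true-score covariance, so they carry over unchanged; only the diagonal terms shrink to ρᵢσᵢ².
True-score variance = [15.5²·0.69 + 20.9²·0.64 + 15.4²·0.73] + 758.388 = 618.458 + 758.388 = 1376.85.
Reliability = 1376.85 / 1672.61 = 0.823.

0.823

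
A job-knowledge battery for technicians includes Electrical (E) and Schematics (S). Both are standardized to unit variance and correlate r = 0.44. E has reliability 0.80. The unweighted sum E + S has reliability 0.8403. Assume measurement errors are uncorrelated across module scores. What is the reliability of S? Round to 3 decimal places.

0.740

Var(E+S) = 2 + 2·0.44 = 2.880.
True-score variance = ρ_E + ρ_S + 2·0.44, so 0.8403 = (0.80 + ρ_S + 0.88) / 2.880.
ρ_S = 0.8403·2.880 − 0.80 − 0.88 = 0.740.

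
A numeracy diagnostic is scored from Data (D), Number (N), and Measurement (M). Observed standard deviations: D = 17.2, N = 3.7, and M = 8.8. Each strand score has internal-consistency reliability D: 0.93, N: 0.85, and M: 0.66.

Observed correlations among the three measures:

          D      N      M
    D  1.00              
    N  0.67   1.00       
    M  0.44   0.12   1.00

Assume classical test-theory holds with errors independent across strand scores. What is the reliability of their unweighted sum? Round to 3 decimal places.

Var(D+N+M) = 17.2² + 3.7² + 8.8² + 2·[17.2·3.7·0.67 + 17.2·8.8·0.44 + 3.7·8.8·0.12] = 386.97 + 226.289 = 613.259.
Under uncorrelated errors the observed covariances equal the true-score covariances, so only the own-variance terms attenuate.
True-score variance = [17.2²·0.93 + 3.7²·0.85 + 8.8²·0.66] + 226.289 = 337.878 + 226.289 = 564.167.
Reliability = 564.167 / 613.259 = 0.920.

0.920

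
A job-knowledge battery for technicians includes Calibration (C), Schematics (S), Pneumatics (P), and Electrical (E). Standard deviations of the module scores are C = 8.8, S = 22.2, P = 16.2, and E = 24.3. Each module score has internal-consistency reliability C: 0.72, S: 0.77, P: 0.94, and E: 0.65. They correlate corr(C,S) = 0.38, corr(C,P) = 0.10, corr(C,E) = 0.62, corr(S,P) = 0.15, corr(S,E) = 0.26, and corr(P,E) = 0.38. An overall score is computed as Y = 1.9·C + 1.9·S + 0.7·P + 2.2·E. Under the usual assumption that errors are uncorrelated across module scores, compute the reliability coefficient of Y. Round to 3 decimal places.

Var(Y) = 1.9²·8.8² + 1.9²·22.2² + 0.7²·16.2² + 2.2²·24.3² + 2·[3.61·8.8·22.2·0.38 + 1.33·8.8·16.2·0.10 + 4.18·8.8·24.3·0.62 + 1.33·22.2·16.2·0.15 + 4.18·22.2·24.3·0.26 + 1.54·16.2·24.3·0.38] = 5045.28 + 3459.09 = 8504.37.
With uncorrelated errors the cross-covariances are all true-score covariance, so they carry over unchanged; only the diagonal terms shrink to ρᵢσᵢ².
True-score variance = [1.9²·8.8²·0.72 + 1.9²·22.2²·0.77 + 0.7²·16.2²·0.94 + 2.2²·24.3²·0.65] + 3459.09 = 3549.79 + 3459.09 = 7008.88.
Reliability = 7008.88 / 8504.37 = 0.824.

0.824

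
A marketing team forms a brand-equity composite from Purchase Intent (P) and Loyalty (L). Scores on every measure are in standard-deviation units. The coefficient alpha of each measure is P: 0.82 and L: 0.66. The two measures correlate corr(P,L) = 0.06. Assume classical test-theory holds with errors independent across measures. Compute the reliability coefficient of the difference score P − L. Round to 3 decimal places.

0.723

Var(P−L) = 1 + 1 − 2·0.06 = 2 − 0.12 = 1.88.
With uncorrelated errors the cross-covariances are all true-score covariance, so they carry over unchanged; only the diagonal terms shrink to ρᵢσᵢ².
True-score variance = [0.82 + 0.66] − 0.12 = 1.48 − 0.12 = 1.36.
Reliability = 1.36 / 1.88 = 0.723.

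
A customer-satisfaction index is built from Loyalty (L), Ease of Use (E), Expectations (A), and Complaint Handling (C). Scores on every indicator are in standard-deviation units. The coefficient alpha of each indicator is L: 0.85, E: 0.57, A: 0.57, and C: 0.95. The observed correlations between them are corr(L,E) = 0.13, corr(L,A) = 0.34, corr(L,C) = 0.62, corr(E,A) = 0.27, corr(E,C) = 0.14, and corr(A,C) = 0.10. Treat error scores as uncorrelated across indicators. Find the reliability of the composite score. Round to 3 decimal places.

Var(L+E+A+C) = 4 + 2·[0.13 + 0.34 + 0.62 + 0.27 + 0.14 + 0.10] = 4 + 3.2 = 7.2.
Because errors are independent across components, Cov(Tᵢ,Tⱼ) = Cov(Xᵢ,Xⱼ); the off-diagonal part of the true-score variance is the same as above.
True-score variance = [0.85 + 0.57 + 0.57 + 0.95] + 3.2 = 2.94 + 3.2 = 6.14.
Reliability = 6.14 / 7.2 = 0.853.

0.853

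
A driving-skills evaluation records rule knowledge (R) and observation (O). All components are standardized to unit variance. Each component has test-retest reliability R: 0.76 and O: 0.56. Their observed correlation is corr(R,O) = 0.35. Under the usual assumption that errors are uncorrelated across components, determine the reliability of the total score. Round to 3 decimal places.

Var(R+O) = 2 + 2·[0.35] = 2 + 0.7 = 2.7.
Under uncorrelated errors the observed covariances equal the true-score covariances, so only the own-variance terms attenuate.
True-score variance = [0.76 + 0.56] + 0.7 = 1.32 + 0.7 = 2.02.
Reliability = 2.02 / 2.7 = 0.748.

0.748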